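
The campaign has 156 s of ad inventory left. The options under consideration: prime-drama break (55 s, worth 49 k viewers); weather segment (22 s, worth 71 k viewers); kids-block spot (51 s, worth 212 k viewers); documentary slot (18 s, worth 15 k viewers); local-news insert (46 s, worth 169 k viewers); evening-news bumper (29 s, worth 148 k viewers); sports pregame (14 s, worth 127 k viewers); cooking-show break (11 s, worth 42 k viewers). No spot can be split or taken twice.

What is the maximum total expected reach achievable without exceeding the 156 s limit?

698

The ratio ordering already packs tightly: kids-block spot + local-news insert + evening-news bumper + sports pregame + cooking-show break, 151 s, 698.
The spare 5 s is too small for any remaining spot, and no exchange beats 698.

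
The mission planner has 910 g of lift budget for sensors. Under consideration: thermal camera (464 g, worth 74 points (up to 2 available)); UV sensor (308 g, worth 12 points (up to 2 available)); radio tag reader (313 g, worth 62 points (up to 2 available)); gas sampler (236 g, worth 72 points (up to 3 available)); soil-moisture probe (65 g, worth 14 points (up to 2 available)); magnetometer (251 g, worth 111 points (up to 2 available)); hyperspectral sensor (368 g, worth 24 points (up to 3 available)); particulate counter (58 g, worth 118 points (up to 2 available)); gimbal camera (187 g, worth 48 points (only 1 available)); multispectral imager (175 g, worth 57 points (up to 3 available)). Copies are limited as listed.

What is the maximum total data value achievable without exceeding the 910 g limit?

By data value per g: particulate counter 2.03, magnetometer 0.44, multispectral imager 0.33 lead.
The ratio heuristic lands on soil-moisture probe + 2×magnetometer + 2×particulate counter + multispectral imager (529) but leaves 52 g idle.
The 240 g tied up in soil-moisture probe and multispectral imager is better spent on gas sampler — total rises to 530 (854 g).

530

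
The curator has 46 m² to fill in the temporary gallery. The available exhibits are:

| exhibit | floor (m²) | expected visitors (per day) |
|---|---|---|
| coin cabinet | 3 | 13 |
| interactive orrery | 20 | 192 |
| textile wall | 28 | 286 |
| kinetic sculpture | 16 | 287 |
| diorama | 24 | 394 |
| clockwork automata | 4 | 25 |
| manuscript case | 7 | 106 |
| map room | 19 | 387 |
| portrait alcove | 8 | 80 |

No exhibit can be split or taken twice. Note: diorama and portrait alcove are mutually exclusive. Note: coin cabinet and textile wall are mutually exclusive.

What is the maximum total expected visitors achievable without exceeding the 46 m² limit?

805

Best packing: kinetic sculpture + clockwork automata + manuscript case + map room — 46 m², 805 total.
Runner-up coin cabinet + diorama + map room tops out at 794.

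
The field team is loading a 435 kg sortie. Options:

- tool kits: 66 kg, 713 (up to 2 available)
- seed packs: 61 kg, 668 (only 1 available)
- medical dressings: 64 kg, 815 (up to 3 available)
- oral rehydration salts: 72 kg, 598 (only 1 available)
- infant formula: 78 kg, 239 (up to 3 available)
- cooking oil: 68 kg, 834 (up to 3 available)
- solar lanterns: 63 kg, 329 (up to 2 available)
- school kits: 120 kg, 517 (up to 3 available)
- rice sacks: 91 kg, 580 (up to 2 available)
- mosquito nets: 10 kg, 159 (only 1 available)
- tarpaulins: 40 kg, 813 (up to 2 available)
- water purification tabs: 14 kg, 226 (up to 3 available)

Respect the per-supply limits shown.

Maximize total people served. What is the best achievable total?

6124

Filling by ratio: 3×medical dressings + cooking oil + mosquito nets + 2×tarpaulins + 3×water purification tabs for 5742, with 43 kg left unused.
The 28 kg tied up in 2×water purification tabs is better spent on cooking oil — total rises to 6124 (432 kg).
Nothing else within 435 kg beats 6124.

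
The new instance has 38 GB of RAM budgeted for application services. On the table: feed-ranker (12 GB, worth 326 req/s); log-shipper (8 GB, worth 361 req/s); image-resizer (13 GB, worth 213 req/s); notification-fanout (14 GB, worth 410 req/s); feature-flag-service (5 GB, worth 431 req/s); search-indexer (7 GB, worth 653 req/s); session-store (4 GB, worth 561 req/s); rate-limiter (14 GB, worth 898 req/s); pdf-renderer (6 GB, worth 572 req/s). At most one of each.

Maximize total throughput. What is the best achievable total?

3115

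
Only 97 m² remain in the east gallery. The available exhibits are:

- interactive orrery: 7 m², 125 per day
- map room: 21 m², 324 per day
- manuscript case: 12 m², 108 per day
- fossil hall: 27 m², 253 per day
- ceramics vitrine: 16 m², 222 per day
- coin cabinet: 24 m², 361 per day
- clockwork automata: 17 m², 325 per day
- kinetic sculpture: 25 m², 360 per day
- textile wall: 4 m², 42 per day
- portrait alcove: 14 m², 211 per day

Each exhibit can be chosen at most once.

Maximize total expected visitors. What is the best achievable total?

Taking the top-ratio exhibits first gives interactive orrery + map room + coin cabinet + clockwork automata + textile wall + portrait alcove for 1388 (87 m²).
Dropping textile wall and portrait alcove frees 18 m²; slotting in kinetic sculpture (25 m²) lifts the total to 1495 at 94 m².
Runner-up map room + ceramics vitrine + coin cabinet + clockwork automata + textile wall + portrait alcove tops out at 1485.

1495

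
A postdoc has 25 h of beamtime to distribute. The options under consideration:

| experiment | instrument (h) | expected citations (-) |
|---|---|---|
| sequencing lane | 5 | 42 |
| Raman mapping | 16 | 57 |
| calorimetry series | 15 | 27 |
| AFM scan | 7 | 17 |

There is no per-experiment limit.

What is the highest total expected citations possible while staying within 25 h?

Ranking by ratio (expected citations/h): sequencing lane 8.40, Raman mapping 3.56, AFM scan 2.43.
Taking 5×sequencing lane: 25 h used, 210 in expected citations.

210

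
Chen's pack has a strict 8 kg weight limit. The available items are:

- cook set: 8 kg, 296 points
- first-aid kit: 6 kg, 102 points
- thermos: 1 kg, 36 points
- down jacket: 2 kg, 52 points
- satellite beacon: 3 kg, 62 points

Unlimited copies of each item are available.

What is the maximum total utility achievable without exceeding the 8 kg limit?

The ratio ordering already packs tightly: cook set, 8 kg, 296.
No other feasible combination exceeds 296.

296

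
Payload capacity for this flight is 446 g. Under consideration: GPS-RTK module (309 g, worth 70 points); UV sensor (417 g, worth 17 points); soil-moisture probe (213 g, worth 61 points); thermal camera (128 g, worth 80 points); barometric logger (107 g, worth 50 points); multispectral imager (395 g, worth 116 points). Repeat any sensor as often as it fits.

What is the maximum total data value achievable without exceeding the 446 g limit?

Ranking by ratio (data value/g): thermal camera 0.62, barometric logger 0.47, multispectral imager 0.29, soil-moisture probe 0.29.
The ratio ordering already packs tightly: 3×thermal camera, 384 g, 240.
Nothing else within 446 g beats 240.

240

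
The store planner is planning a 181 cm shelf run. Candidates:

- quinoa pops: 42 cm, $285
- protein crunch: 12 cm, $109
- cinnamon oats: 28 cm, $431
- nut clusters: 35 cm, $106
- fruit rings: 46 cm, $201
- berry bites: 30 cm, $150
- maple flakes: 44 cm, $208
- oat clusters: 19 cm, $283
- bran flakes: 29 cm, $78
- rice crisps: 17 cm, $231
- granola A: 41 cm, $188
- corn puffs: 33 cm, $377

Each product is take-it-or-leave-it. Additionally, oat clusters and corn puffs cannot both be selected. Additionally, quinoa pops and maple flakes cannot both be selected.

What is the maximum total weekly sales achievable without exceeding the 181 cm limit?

1634

Taking quinoa pops + protein crunch + cinnamon oats + fruit rings + rice crisps + corn puffs: 178 cm used, 1634 in weekly sales.
An exhaustive check of the 4096 subsets confirms 1634.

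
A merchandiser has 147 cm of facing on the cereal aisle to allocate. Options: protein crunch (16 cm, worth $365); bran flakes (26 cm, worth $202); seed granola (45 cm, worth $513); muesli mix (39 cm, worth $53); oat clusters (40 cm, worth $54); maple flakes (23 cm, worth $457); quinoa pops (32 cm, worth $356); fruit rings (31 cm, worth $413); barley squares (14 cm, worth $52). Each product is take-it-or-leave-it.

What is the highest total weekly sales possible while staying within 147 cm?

2104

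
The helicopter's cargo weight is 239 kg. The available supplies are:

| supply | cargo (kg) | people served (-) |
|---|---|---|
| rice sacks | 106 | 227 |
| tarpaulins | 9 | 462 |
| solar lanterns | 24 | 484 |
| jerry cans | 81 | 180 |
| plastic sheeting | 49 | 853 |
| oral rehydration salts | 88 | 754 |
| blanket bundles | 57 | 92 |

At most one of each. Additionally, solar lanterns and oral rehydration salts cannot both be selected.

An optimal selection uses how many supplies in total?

Best achievable people served is 2249.
tarpaulins + jerry cans + plastic sheeting + oral rehydration salts hits 2249 at 227 kg.
All optima have 4 supplies.

4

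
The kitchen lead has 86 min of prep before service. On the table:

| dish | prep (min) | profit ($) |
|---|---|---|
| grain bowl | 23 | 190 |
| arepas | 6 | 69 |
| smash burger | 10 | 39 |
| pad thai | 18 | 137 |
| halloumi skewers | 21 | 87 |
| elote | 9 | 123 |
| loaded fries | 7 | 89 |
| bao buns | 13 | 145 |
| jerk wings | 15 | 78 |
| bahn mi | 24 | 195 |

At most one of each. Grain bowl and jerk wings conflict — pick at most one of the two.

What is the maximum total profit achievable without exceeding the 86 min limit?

Taking grain bowl + arepas + elote + loaded fries + bao buns + bahn mi: 82 min used, 811 in profit.
An exhaustive check of the 1024 subsets confirms 811.

811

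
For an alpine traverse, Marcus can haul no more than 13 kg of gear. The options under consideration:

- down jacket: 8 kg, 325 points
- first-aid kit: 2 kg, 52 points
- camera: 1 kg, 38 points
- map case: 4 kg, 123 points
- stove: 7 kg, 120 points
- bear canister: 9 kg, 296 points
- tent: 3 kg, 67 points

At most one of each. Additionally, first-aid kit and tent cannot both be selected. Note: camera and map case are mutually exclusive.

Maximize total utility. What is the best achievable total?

448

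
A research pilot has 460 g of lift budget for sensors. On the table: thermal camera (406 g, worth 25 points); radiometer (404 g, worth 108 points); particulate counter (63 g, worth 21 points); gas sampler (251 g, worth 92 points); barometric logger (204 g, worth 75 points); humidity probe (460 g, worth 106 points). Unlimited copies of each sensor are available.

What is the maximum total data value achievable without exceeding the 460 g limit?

167

A density-first pass picks 2×barometric logger — 150 at 408 g.
The 204 g tied up in barometric logger is better spent on gas sampler — total rises to 167 (455 g).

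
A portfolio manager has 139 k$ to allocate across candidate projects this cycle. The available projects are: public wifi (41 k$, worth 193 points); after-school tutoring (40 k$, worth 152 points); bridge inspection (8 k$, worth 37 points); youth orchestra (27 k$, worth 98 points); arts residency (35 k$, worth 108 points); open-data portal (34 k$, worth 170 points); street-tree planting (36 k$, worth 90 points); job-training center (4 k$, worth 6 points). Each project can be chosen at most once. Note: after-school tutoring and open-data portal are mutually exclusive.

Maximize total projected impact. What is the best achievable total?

569

Best packing: public wifi + youth orchestra + arts residency + open-data portal — 137 k$, 569 total.
The closest alternative, public wifi + youth orchestra + open-data portal + street-tree planting, reaches only 551.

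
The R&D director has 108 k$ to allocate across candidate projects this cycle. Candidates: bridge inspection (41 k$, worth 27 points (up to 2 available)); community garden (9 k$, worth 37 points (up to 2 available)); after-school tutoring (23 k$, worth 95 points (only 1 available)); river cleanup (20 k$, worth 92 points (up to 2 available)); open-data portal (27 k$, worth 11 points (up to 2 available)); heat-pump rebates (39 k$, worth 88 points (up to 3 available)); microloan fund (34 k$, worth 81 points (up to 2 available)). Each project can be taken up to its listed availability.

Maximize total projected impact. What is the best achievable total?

397

Greedy by ratio would take 2×community garden + after-school tutoring + 2×river cleanup + open-data portal: 108 k$ used, total 364.
Replace community garden and open-data portal with microloan fund: the trade gains 33 net, giving 397 at 106 k$.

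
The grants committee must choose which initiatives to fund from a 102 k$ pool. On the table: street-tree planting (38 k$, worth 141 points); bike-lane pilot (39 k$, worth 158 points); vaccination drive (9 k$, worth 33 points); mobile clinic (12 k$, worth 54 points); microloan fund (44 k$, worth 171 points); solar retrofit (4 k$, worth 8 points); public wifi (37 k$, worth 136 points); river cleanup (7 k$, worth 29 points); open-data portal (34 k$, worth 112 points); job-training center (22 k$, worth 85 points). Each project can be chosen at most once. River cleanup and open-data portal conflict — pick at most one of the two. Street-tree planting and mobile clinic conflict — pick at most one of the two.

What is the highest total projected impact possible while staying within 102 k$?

412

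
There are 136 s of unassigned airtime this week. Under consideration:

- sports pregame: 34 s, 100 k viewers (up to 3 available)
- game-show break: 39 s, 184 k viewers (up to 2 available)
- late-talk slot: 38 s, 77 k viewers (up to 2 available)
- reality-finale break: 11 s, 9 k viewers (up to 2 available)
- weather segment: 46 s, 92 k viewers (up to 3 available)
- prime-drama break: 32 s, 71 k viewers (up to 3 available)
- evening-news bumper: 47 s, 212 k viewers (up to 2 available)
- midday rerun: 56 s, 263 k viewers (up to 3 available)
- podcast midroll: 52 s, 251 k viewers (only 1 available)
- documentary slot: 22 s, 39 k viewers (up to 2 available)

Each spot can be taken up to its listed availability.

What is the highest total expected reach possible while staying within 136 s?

The ratio heuristic lands on 2×game-show break + podcast midroll (619) but leaves 6 s idle.
Replace podcast midroll with midday rerun: the trade gains 12 net, giving 631 at 134 s.

631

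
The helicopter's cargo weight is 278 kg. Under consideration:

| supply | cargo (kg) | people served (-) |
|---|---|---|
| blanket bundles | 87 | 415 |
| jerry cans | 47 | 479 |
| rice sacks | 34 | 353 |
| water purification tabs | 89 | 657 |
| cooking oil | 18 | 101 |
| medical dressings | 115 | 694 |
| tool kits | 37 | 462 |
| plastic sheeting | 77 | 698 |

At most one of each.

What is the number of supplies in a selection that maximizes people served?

5

Optimal total is 2397.
jerry cans + water purification tabs + cooking oil + tool kits + plastic sheeting hits 2397 at 268 kg.
All optima have 5 supplies.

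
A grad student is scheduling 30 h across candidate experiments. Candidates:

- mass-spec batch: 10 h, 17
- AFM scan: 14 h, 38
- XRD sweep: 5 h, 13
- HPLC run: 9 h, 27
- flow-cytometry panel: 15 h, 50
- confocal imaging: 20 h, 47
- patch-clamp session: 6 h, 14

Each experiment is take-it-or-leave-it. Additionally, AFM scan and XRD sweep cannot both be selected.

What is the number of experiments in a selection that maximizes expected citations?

Optimal total is 91.
One optimal bundle: HPLC run + flow-cytometry panel + patch-clamp session (30 h).
Any selection reaching 91 contains exactly 3 experiments.

3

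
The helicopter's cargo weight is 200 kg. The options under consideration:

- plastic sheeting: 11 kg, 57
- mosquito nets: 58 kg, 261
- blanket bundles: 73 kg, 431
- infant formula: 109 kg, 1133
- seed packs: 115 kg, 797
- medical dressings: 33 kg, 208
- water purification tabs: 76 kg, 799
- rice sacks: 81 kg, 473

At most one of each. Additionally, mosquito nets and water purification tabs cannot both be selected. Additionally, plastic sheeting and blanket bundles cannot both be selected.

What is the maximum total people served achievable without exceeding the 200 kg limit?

Density check — water purification tabs 10.51, infant formula 10.39, seed packs 6.93 are the best per kg.
Taking plastic sheeting + infant formula + water purification tabs: 196 kg used, 1989 in people served.
An exhaustive check of the 256 subsets confirms 1989.

1989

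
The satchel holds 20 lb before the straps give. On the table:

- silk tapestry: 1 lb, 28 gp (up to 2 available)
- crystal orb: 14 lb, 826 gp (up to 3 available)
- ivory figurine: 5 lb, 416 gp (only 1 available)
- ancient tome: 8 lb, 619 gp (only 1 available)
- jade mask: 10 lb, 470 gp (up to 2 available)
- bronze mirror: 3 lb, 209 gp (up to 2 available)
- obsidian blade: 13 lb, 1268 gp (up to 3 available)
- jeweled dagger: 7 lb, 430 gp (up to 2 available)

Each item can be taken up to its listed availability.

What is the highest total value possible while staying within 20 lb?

1740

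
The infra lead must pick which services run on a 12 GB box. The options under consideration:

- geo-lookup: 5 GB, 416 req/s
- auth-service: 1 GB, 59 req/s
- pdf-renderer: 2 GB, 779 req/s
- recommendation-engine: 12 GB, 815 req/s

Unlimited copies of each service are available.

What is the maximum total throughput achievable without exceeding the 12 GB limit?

4674

By throughput per GB: pdf-renderer 389.50, geo-lookup 83.20, recommendation-engine 67.92, auth-service 59.00 lead.
The ratio ordering already packs tightly: 6×pdf-renderer, 12 GB, 4674.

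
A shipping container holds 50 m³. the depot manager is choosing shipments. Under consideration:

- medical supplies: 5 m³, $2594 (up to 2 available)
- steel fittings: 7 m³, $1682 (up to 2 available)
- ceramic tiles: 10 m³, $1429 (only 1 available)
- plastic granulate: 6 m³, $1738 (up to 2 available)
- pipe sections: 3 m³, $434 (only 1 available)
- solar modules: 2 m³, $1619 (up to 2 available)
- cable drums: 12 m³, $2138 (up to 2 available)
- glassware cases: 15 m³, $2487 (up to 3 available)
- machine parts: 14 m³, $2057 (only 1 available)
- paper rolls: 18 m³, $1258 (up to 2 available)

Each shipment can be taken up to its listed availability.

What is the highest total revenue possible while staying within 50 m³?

16695

Filling by ratio: 2×medical supplies + 2×steel fittings + 2×plastic granulate + pipe sections + 2×solar modules for 15700, with 7 m³ left unused.
Replace pipe sections with ceramic tiles: the trade gains 995 net, giving 16695 at 50 m³.
Nothing else within 50 m³ beats 16695.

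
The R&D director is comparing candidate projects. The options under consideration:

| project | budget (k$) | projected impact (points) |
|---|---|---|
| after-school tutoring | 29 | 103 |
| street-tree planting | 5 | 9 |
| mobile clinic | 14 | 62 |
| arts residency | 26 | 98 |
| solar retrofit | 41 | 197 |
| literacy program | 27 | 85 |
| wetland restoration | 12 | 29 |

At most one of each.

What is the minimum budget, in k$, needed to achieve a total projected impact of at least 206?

46

Need the lightest bundle worth ≥ 206.
street-tree planting + solar retrofit: 206 projected impact at 46 k$.
Below 46 k$ the best achievable stays under 206.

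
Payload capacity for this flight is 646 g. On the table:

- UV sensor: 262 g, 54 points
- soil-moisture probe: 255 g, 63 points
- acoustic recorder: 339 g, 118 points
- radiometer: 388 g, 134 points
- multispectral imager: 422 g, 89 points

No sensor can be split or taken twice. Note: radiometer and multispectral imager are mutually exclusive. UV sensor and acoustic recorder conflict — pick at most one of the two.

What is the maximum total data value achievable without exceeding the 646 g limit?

197

Taking the top-ratio sensors first gives soil-moisture probe + acoustic recorder for 181 (594 g).
Replace acoustic recorder with radiometer: the trade gains 16 net, giving 197 at 643 g.
The spare 3 g is too small for any remaining sensor, and no feasible exchange beats 197.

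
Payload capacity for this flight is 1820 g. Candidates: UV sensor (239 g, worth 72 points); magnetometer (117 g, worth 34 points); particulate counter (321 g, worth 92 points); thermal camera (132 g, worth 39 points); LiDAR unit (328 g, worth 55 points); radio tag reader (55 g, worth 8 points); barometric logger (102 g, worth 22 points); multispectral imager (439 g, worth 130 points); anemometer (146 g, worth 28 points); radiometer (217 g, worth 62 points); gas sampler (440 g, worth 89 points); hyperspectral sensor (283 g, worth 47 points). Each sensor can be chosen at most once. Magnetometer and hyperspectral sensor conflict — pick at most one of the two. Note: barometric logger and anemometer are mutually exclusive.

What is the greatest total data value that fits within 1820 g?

484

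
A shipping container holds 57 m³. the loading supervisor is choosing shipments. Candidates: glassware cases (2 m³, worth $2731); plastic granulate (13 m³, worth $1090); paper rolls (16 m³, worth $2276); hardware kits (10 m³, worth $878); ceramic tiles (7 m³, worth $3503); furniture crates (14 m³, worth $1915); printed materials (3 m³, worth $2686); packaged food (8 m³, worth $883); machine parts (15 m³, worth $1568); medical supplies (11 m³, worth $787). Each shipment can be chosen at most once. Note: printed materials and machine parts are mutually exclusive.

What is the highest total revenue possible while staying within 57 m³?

Ranking by ratio (revenue/m³): glassware cases 1365.50, printed materials 895.33, ceramic tiles 500.43, paper rolls 142.25.
Taking the top-ratio shipments first gives glassware cases + paper rolls + ceramic tiles + furniture crates + printed materials + packaged food for 13994 (50 m³).
Replace packaged food with plastic granulate: the trade gains 207 net, giving 14201 at 55 m³.
Nothing else feasible within 57 m³ beats 14201.

14201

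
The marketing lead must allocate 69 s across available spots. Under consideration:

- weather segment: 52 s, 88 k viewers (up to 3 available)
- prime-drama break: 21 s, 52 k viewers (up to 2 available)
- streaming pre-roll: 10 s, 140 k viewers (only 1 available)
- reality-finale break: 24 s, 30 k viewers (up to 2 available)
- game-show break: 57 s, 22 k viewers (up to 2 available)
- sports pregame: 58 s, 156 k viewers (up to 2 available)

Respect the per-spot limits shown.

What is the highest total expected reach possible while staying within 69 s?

296

The ratio ordering already packs tightly: streaming pre-roll + sports pregame, 68 s, 296.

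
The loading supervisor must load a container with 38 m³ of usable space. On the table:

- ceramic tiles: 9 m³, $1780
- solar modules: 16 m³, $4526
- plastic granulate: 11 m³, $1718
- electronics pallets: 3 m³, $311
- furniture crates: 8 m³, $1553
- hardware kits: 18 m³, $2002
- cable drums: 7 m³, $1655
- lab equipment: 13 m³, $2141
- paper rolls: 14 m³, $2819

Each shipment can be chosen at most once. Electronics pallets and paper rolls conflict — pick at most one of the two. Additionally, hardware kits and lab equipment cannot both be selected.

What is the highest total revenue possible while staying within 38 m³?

The ratio ordering already packs tightly: solar modules + cable drums + paper rolls, 37 m³, 9000.
Every other selection either busts 38 m³ or breaks a pairing rule or fails to beat 9000.

9000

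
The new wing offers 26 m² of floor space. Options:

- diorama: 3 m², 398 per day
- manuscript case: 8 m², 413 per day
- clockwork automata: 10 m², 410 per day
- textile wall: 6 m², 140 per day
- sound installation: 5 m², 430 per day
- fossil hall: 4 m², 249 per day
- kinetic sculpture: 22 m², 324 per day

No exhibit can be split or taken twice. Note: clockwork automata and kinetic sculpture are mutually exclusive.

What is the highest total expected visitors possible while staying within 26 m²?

A density-first pass picks diorama + manuscript case + textile wall + sound installation + fossil hall — 1630 at 26 m².
Dropping textile wall and fossil hall frees 10 m²; slotting in clockwork automata (10 m²) lifts the total to 1651 at 26 m².

1651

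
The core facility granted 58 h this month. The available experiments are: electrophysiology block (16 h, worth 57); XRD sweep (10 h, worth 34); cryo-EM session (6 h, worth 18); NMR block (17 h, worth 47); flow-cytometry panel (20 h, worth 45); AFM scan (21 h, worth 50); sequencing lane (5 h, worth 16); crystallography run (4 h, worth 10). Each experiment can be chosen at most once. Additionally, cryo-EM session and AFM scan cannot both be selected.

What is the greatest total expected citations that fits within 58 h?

182

By expected citations per h: electrophysiology block 3.56, XRD sweep 3.40, sequencing lane 3.20, cryo-EM session 3.00 lead.
The ratio ordering already packs tightly: electrophysiology block + XRD sweep + cryo-EM session + NMR block + sequencing lane + crystallography run, 58 h, 182.
That's the maximum — no feasible swap from here does better than 182.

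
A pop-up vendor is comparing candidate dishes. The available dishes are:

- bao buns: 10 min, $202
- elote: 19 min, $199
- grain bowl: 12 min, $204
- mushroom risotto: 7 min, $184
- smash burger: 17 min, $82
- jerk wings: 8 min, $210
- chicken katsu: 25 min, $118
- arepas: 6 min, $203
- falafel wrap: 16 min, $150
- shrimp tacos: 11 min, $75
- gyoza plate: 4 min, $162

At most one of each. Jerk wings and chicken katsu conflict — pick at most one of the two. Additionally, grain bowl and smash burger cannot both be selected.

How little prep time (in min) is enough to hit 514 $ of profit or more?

17

Look for the lowest-prep combination reaching 514.
mushroom risotto + arepas + gyoza plate reaches 549 using 17 min.
No combination under 17 min hits 514.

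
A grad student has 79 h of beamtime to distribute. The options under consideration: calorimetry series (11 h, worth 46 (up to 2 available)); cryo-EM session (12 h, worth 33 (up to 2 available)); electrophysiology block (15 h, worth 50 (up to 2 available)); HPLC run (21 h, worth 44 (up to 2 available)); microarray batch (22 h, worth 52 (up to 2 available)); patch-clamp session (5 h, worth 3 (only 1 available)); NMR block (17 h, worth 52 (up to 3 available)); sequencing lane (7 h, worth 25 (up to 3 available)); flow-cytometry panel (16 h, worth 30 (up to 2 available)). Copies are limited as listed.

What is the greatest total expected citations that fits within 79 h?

Ranking by ratio (expected citations/h): calorimetry series 4.18, sequencing lane 3.57, electrophysiology block 3.33, NMR block 3.06.
The ratio heuristic lands on 2×calorimetry series + 2×electrophysiology block + patch-clamp session + 3×sequencing lane (270) but leaves 1 h idle.
The 12 h tied up in patch-clamp session and sequencing lane is better spent on cryo-EM session — total rises to 275 (78 h).
No other feasible combination exceeds 275.

275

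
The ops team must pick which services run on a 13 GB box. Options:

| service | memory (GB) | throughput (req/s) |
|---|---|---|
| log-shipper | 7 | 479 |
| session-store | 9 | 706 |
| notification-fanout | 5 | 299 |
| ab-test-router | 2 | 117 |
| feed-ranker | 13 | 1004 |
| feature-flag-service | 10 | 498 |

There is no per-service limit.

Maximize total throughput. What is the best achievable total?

Greedy by ratio would take session-store + 2×ab-test-router: 13 GB used, total 940.
Dropping session-store and 2×ab-test-router frees 13 GB; slotting in feed-ranker (13 GB) lifts the total to 1004 at 13 GB.
No other feasible combination exceeds 1004.

1004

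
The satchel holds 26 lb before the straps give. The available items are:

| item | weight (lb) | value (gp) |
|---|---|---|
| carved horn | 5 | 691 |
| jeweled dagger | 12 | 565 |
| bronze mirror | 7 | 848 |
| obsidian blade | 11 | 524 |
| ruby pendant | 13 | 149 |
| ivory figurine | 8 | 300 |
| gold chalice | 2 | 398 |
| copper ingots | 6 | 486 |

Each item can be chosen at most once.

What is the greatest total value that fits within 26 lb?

2502

The ratio heuristic lands on carved horn + bronze mirror + gold chalice + copper ingots (2423) but leaves 6 lb idle.
The 6 lb tied up in copper ingots is better spent on jeweled dagger — total rises to 2502 (26 lb).
Next best is carved horn + bronze mirror + obsidian blade + gold chalice at 2461 (25 lb) — short by 41.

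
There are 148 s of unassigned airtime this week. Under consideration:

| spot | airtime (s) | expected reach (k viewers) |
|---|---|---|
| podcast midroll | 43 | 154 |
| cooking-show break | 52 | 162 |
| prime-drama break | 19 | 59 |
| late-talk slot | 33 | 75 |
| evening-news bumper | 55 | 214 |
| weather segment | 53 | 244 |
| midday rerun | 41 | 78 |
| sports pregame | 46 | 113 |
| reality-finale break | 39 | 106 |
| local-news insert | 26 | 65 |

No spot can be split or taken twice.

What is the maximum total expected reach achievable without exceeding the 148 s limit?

A density-first pass picks prime-drama break + evening-news bumper + weather segment — 517 at 127 s.
Dropping prime-drama break frees 19 s; slotting in reality-finale break (39 s) lifts the total to 564 at 147 s.
Runner-up podcast midroll + cooking-show break + weather segment tops out at 560.

564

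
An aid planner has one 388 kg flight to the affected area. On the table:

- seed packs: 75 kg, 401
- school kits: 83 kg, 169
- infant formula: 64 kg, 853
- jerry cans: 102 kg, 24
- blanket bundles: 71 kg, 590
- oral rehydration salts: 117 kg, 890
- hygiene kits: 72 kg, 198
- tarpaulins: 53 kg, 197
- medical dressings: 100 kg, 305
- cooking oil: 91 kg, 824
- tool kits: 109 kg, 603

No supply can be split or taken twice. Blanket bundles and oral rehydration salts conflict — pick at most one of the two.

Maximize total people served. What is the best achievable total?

Density check — infant formula 13.33, cooking oil 9.05, blanket bundles 8.31 are the best per kg.
Infant formula + oral rehydration salts + cooking oil + tool kits uses 381 of the 388 kg and totals 3170.
Next best is infant formula + blanket bundles + tarpaulins + cooking oil + tool kits at 3067 (388 kg) — short by 103.

3170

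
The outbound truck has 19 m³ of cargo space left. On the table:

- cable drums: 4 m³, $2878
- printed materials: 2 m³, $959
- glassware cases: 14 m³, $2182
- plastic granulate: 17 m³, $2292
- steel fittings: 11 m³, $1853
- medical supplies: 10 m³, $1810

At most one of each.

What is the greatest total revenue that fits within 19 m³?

By revenue per m³: cable drums 719.50, printed materials 479.50, medical supplies 181.00, steel fittings 168.45 lead.
Taking the top-ratio shipments first gives cable drums + printed materials + medical supplies for 5647 (16 m³).
The 10 m³ tied up in medical supplies is better spent on steel fittings — total rises to 5690 (17 m³).
Runner-up cable drums + printed materials + medical supplies tops out at 5647.

5690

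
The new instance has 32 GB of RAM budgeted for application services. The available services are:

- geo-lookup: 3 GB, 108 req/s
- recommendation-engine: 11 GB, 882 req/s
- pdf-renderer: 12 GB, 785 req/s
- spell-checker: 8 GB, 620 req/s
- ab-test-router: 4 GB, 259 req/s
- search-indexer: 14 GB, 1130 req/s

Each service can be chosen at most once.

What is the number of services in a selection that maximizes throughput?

4

The maximum throughput within 32 GB is 2379.
One optimal bundle: geo-lookup + recommendation-engine + ab-test-router + search-indexer (32 GB).
Every optimal selection uses 4 services.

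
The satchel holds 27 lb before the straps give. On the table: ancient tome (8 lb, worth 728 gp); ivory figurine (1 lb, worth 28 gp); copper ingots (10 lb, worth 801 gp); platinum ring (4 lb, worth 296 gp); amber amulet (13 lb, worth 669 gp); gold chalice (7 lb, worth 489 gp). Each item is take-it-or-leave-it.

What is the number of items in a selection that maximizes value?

4

Optimal total is 2046.
One optimal bundle: ancient tome + ivory figurine + copper ingots + gold chalice (26 lb).
All optima have 4 items.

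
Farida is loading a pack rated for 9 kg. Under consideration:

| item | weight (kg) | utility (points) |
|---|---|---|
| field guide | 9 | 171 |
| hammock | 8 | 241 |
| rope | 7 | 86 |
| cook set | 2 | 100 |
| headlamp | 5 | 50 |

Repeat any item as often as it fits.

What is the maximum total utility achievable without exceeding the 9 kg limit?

4×cook set uses 8 of the 9 kg and totals 400.

400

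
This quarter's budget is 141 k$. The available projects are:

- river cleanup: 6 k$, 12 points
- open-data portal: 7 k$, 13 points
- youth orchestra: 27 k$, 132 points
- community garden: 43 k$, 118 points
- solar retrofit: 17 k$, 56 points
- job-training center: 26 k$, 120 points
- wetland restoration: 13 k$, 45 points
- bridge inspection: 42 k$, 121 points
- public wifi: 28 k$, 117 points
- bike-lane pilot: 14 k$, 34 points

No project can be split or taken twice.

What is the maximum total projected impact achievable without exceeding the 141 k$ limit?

546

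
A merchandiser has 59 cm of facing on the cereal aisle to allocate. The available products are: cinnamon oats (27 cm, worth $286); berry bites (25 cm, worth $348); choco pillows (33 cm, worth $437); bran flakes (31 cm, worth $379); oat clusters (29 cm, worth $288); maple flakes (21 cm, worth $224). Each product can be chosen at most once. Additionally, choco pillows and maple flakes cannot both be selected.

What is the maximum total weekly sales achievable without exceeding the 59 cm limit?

785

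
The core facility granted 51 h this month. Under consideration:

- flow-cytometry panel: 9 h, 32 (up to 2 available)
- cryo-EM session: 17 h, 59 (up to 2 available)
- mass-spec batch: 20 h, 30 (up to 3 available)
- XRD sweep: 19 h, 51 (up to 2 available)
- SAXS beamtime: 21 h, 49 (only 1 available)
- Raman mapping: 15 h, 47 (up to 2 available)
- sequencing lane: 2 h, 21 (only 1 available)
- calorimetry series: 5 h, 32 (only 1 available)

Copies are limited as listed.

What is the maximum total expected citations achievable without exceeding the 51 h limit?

203

Greedy by ratio would take 2×flow-cytometry panel + cryo-EM session + sequencing lane + calorimetry series: 42 h used, total 176.
The 9 h tied up in flow-cytometry panel is better spent on cryo-EM session — total rises to 203 (50 h).
No other feasible combination exceeds 203.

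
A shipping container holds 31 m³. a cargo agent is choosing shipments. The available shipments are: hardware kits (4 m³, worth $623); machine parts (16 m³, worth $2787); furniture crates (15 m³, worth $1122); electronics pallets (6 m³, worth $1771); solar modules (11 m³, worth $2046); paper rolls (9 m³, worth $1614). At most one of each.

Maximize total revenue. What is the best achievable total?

6172

By revenue per m³: electronics pallets 295.17, solar modules 186.00, paper rolls 179.33, machine parts 174.19 lead.
Greedy by ratio would take hardware kits + electronics pallets + solar modules + paper rolls: 30 m³ used, total 6054.
Dropping hardware kits and solar modules frees 15 m³; slotting in machine parts (16 m³) lifts the total to 6172 at 31 m³.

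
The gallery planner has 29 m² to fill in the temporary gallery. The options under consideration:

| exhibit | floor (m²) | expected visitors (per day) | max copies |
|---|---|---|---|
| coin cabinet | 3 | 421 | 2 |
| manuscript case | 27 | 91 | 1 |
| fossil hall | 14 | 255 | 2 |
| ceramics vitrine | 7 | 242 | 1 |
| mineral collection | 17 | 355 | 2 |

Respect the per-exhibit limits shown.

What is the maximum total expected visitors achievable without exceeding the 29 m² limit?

The ratio ordering already packs tightly: 2×coin cabinet + fossil hall + ceramics vitrine, 27 m², 1339.
Every other selection either busts 29 m² or exceeds an availability limit or fails to beat 1339.

1339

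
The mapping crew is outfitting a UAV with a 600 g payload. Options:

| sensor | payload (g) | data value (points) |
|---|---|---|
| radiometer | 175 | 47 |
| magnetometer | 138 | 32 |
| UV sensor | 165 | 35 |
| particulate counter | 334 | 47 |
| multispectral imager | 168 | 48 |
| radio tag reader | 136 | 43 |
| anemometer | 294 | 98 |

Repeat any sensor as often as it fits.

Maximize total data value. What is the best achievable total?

196

Best packing: 2×anemometer — 588 g, 196 total.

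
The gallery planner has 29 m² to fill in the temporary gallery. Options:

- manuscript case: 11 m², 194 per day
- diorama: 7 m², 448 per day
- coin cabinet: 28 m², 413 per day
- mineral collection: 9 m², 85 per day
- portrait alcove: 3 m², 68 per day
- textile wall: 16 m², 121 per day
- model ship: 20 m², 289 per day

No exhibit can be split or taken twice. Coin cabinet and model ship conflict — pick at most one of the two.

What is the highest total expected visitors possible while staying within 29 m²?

Filling by ratio: manuscript case + diorama + portrait alcove for 710, with 8 m² left unused.
Replace manuscript case and portrait alcove with model ship: the trade gains 27 net, giving 737 at 27 m².

737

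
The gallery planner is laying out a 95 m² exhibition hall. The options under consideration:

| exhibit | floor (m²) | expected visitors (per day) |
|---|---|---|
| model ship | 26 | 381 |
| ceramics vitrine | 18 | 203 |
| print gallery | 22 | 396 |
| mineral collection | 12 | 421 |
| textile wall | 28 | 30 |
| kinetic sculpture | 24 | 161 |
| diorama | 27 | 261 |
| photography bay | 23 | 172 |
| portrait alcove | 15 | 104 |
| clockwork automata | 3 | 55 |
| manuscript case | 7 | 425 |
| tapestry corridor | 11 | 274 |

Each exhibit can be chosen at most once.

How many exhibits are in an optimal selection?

6

Best achievable expected visitors is 2001.
model ship + print gallery + mineral collection + portrait alcove + manuscript case + tapestry corridor hits 2001 at 93 m².
Every optimal selection uses 6 exhibits.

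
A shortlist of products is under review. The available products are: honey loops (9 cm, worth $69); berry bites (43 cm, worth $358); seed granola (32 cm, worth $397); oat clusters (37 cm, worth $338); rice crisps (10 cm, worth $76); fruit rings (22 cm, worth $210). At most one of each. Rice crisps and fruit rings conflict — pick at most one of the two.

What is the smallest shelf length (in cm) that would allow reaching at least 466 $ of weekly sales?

41

Need the lightest bundle worth ≥ 466.
Taking honey loops + seed granola gives 466 (≥ 466) for 41 cm.
Any bundle with less than 41 cm falls short of 466.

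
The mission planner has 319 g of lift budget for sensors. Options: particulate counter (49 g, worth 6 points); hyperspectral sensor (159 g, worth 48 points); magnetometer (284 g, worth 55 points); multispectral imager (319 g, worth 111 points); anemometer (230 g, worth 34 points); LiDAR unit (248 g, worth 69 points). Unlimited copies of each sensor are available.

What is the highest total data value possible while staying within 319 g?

111

Best packing: multispectral imager — 319 g, 111 total.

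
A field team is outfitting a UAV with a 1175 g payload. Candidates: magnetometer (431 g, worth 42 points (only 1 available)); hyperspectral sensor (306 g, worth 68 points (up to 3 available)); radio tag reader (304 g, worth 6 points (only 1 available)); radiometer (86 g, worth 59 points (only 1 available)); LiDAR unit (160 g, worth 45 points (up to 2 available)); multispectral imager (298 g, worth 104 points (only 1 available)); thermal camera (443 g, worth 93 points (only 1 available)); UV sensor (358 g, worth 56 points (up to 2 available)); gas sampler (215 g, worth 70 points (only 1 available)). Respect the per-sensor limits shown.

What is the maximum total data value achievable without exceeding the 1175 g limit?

346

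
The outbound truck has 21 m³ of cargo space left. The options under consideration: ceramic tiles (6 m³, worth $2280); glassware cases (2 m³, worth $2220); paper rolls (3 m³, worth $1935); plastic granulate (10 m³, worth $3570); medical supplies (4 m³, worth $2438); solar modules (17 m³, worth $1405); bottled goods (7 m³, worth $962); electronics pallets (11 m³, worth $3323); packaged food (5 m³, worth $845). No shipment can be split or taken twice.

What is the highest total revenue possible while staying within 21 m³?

By revenue per m³: glassware cases 1110.00, paper rolls 645.00, medical supplies 609.50 lead.
Filling by ratio: ceramic tiles + glassware cases + paper rolls + medical supplies + packaged food for 9718, with 1 m³ left unused.
Dropping ceramic tiles and packaged food frees 11 m³; slotting in plastic granulate (10 m³) lifts the total to 10163 at 19 m³.

10163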